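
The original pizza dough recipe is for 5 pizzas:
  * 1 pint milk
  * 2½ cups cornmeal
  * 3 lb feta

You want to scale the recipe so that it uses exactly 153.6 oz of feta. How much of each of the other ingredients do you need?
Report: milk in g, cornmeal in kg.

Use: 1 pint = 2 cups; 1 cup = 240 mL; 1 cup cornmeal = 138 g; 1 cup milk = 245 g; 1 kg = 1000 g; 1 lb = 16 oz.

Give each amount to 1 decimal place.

milk: 1568.0 g; cornmeal: 1.1 kg

The original recipe has 48 oz of feta, so the scaling factor is 153.6 ÷ 48 = 16/5 = 3.2.
milk: 1 pint × 16/5 × 2 cup/pint × 245 g/cup = 1568.0 g
cornmeal: 2.5 cup × 16/5 × 138 g/cup ÷ 1000 g/kg ≈ 1.1 kg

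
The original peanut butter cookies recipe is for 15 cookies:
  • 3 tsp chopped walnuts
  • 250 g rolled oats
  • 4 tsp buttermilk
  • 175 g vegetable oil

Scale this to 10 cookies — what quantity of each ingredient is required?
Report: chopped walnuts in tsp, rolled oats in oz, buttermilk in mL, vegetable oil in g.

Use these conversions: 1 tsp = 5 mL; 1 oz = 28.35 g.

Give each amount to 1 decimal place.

Scaling factor: 10/15 = 2/3.
chopped walnuts: 3 tsp × 2/3 = 2.0 tsp
rolled oats: 250 g × 2/3 ÷ 28.35 g/oz ≈ 5.9 oz
buttermilk: 4 tsp × 2/3 × 5 mL/tsp ≈ 13.3 mL
vegetable oil: 175 g × 2/3 ≈ 116.7 g

chopped walnuts: 2.0 tsp; rolled oats: 5.9 oz; buttermilk: 13.3 mL; vegetable oil: 116.7 g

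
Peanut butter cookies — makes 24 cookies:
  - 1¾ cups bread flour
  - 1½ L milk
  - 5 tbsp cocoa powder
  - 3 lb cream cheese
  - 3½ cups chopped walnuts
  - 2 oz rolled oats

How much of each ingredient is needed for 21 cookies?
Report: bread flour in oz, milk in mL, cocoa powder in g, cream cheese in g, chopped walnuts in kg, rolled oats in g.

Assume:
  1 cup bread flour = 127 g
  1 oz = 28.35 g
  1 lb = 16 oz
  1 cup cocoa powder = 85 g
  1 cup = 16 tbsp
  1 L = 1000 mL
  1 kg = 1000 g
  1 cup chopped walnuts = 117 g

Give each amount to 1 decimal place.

bread flour: 6.9 oz; milk: 1312.5 mL; cocoa powder: 23.2 g; cream cheese: 1190.7 g; chopped walnuts: 0.4 kg; rolled oats: 49.6 g

Scaling factor: 21/24 = 7/8 = 0.875.
bread flour: 1.75 cup × 7/8 × 127 g/cup ÷ 28.35 g/oz ≈ 6.9 oz
milk: 1.5 L × 7/8 × 1000 mL/L = 1312.5 mL
cocoa powder: 5 tbsp × 7/8 ÷ 16 tbsp/cup × 85 g/cup ≈ 23.2 g
cream cheese: 3 lb × 7/8 × 16 oz/lb × 28.35 g/oz = 1190.7 g
chopped walnuts: 3.5 cup × 7/8 × 117 g/cup ÷ 1000 g/kg ≈ 0.4 kg
rolled oats: 2 oz × 7/8 × 28.35 g/oz ≈ 49.6 g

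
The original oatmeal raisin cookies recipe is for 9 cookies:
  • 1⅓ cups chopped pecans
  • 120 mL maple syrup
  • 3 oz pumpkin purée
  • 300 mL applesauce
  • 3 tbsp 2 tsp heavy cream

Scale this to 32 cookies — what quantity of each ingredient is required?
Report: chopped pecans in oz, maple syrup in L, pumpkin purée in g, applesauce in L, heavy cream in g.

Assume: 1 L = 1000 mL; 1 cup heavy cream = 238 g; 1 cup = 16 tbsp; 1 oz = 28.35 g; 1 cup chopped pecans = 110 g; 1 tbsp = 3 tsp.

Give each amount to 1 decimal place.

Scaling factor: 32/9.
chopped pecans: 4/3 cup × 32/9 × 110 g/cup ÷ 28.35 g/oz ≈ 18.4 oz
maple syrup: 120 mL × 32/9 ÷ 1000 mL/L ≈ 0.4 L
pumpkin purée: 3 oz × 32/9 × 28.35 g/oz = 302.4 g
applesauce: 300 mL × 32/9 ÷ 1000 mL/L ≈ 1.1 L
heavy cream: (3 tbsp + 2 tsp = 11/3 tbsp) × 32/9 ÷ 16 tbsp/cup × 238 g/cup ≈ 193.9 g

chopped pecans: 18.4 oz; maple syrup: 0.4 L; pumpkin purée: 302.4 g; applesauce: 1.1 L; heavy cream: 193.9 g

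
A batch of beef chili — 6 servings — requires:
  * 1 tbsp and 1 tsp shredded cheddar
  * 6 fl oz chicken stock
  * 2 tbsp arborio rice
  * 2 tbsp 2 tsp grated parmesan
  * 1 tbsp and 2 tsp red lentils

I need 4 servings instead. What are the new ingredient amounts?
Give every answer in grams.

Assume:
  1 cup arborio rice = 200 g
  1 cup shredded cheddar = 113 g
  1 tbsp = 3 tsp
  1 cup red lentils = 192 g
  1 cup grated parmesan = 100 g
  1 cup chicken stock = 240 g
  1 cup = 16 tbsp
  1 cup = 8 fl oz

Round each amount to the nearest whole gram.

Scaling factor: 4/6 = 2/3.
shredded cheddar: (1 tbsp + 1 tsp = 4/3 tbsp) × 2/3 ÷ 16 tbsp/cup × 113 g/cup ≈ 6 g
chicken stock: 6 fl oz × 2/3 ÷ 8 fl oz/cup × 240 g/cup = 120 g
arborio rice: 2 tbsp × 2/3 ÷ 16 tbsp/cup × 200 g/cup ≈ 17 g
grated parmesan: (2 tbsp + 2 tsp = 8/3 tbsp) × 2/3 ÷ 16 tbsp/cup × 100 g/cup ≈ 11 g
red lentils: (1 tbsp + 2 tsp = 5/3 tbsp) × 2/3 ÷ 16 tbsp/cup × 192 g/cup ≈ 13 g

shredded cheddar: 6 g; chicken stock: 120 g; arborio rice: 17 g; grated parmesan: 11 g; red lentils: 13 g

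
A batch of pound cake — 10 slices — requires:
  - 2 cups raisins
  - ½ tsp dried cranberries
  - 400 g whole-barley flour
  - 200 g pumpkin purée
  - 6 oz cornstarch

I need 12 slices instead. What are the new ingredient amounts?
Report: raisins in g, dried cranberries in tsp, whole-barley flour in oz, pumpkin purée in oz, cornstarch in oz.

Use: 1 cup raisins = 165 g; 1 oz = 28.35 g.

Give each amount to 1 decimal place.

Scaling factor: 12/10 = 6/5 = 1.2.
raisins: 2 cup × 6/5 × 165 g/cup = 396.0 g
dried cranberries: 0.5 tsp × 6/5 = 0.6 tsp
whole-barley flour: 400 g × 6/5 ÷ 28.35 g/oz ≈ 16.9 oz
pumpkin purée: 200 g × 6/5 ÷ 28.35 g/oz ≈ 8.5 oz
cornstarch: 6 oz × 6/5 = 7.2 oz

raisins: 396.0 g; dried cranberries: 0.6 tsp; whole-barley flour: 16.9 oz; pumpkin purée: 8.5 oz; cornstarch: 7.2 oz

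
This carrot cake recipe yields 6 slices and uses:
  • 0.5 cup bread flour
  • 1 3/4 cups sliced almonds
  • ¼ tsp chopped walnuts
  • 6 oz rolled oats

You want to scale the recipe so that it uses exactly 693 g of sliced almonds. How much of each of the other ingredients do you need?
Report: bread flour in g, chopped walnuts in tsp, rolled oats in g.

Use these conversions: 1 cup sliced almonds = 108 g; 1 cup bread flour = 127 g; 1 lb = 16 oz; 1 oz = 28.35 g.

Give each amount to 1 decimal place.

The original recipe has 189 g of sliced almonds, so the scaling factor is 693 ÷ 189 = 11/3.
bread flour: 0.5 cup × 11/3 × 127 g/cup ≈ 232.8 g
chopped walnuts: 0.25 tsp × 11/3 ≈ 0.9 tsp
rolled oats: 6 oz × 11/3 × 28.35 g/oz = 623.7 g

bread flour: 232.8 g; chopped walnuts: 0.9 tsp; rolled oats: 623.7 g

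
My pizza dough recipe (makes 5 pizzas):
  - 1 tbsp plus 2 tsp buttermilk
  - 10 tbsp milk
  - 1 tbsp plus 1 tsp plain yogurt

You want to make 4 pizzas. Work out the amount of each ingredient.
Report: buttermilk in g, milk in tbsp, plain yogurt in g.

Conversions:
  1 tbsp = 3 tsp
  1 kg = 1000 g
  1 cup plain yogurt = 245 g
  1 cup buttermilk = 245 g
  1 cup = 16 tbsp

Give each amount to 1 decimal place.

buttermilk: 20.4 g; milk: 8.0 tbsp; plain yogurt: 16.3 g

Scaling factor: 4/5 = 0.8.
buttermilk: (1 tbsp + 2 tsp = 5/3 tbsp) × 4/5 ÷ 16 tbsp/cup × 245 g/cup ≈ 20.4 g
milk: 10 tbsp × 4/5 = 8.0 tbsp
plain yogurt: (1 tbsp + 1 tsp = 4/3 tbsp) × 4/5 ÷ 16 tbsp/cup × 245 g/cup ≈ 16.3 g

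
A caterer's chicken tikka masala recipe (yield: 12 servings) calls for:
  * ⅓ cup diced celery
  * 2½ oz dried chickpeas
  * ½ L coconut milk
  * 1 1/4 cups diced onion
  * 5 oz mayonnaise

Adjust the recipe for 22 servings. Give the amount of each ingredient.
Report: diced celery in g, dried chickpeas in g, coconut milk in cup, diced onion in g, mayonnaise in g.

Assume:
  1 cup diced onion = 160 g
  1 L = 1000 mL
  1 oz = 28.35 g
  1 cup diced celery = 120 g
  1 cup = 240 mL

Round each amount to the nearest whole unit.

Scaling factor: 22/12 = 11/6.
diced celery: 1/3 cup × 11/6 × 120 g/cup ≈ 73 g
dried chickpeas: 2.5 oz × 11/6 × 28.35 g/oz ≈ 130 g
coconut milk: 0.5 L × 11/6 × 1000 mL/L ÷ 240 mL/cup ≈ 4 cup
diced onion: 1.25 cup × 11/6 × 160 g/cup ≈ 367 g
mayonnaise: 5 oz × 11/6 × 28.35 g/oz ≈ 260 g

diced celery: 73 g; dried chickpeas: 130 g; coconut milk: 4 cup; diced onion: 367 g; mayonnaise: 260 g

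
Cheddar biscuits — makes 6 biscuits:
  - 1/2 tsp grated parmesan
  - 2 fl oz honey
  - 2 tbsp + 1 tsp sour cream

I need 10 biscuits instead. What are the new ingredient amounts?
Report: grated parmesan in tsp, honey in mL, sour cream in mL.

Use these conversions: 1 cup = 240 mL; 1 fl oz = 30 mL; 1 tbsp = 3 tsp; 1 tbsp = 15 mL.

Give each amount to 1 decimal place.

Scaling factor: 10/6 = 5/3.
grated parmesan: 0.5 tsp × 5/3 ≈ 0.8 tsp
honey: 2 fl oz × 5/3 × 30 mL/fl oz = 100.0 mL
sour cream: (2 tbsp + 1 tsp = 7/3 tbsp) × 5/3 × 15 mL/tbsp ≈ 58.3 mL

grated parmesan: 0.8 tsp; honey: 100.0 mL; sour cream: 58.3 mL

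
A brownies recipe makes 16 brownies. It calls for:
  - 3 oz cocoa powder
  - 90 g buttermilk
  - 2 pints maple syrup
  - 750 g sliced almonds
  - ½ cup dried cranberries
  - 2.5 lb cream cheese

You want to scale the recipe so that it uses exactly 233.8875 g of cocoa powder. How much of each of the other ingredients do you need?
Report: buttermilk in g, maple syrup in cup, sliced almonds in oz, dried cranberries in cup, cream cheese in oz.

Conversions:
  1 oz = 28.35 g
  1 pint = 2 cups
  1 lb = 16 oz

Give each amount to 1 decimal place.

buttermilk: 247.5 g; maple syrup: 11.0 cup; sliced almonds: 72.8 oz; dried cranberries: 1.4 cup; cream cheese: 110.0 oz

The original recipe has 85.05 g of cocoa powder, so the scaling factor is 233.8875 ÷ 85.05 = 11/4 = 2.75.
buttermilk: 90 g × 11/4 = 247.5 g
maple syrup: 2 pint × 11/4 × 2 cup/pint = 11.0 cup
sliced almonds: 750 g × 11/4 ÷ 28.35 g/oz ≈ 72.8 oz
dried cranberries: 0.5 cup × 11/4 ≈ 1.4 cup
cream cheese: 2.5 lb × 11/4 × 16 oz/lb = 110.0 oz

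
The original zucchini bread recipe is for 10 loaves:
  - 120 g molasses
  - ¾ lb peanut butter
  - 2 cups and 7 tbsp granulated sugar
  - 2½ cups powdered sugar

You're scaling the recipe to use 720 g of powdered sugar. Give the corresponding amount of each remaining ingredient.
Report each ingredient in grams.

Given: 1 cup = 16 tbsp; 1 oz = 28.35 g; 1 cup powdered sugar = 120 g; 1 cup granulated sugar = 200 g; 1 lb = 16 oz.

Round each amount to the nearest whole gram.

The original recipe has 300 g of powdered sugar, so the scaling factor is 720 ÷ 300 = 12/5 = 2.4.
molasses: 120 g × 12/5 = 288 g
peanut butter: 0.75 lb × 12/5 × 16 oz/lb × 28.35 g/oz ≈ 816 g
granulated sugar: (2 cup + 7 tbsp = 2.4375 cup) × 12/5 × 200 g/cup = 1170 g

molasses: 288 g; peanut butter: 816 g; granulated sugar: 1170 g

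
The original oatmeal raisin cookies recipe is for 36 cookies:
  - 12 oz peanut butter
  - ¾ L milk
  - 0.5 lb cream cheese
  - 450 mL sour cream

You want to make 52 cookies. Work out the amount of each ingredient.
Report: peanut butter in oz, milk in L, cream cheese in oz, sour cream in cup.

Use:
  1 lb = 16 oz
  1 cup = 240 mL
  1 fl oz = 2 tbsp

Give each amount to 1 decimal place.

Scaling factor: 52/36 = 13/9.
peanut butter: 12 oz × 13/9 ≈ 17.3 oz
milk: 0.75 L × 13/9 ≈ 1.1 L
cream cheese: 0.5 lb × 13/9 × 16 oz/lb ≈ 11.6 oz
sour cream: 450 mL × 13/9 ÷ 240 mL/cup ≈ 2.7 cup

peanut butter: 17.3 oz; milk: 1.1 L; cream cheese: 11.6 oz; sour cream: 2.7 cup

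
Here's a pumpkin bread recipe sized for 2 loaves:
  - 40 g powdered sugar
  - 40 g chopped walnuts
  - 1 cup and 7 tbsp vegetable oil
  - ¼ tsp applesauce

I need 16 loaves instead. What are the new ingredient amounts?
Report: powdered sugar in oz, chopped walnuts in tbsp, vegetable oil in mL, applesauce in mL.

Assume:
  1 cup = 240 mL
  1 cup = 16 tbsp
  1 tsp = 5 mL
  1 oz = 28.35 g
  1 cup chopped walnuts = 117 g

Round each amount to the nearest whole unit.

powdered sugar: 11 oz; chopped walnuts: 44 tbsp; vegetable oil: 2760 mL; applesauce: 10 mL

Scaling factor: 16/2 = 8.
powdered sugar: 40 g × 8 ÷ 28.35 g/oz ≈ 11 oz
chopped walnuts: 40 g × 8 ÷ 117 g/cup × 16 tbsp/cup ≈ 44 tbsp
vegetable oil: (1 cup + 7 tbsp = 1.4375 cup) × 8 × 240 mL/cup = 2760 mL
applesauce: 0.25 tsp × 8 × 5 mL/tsp = 10 mL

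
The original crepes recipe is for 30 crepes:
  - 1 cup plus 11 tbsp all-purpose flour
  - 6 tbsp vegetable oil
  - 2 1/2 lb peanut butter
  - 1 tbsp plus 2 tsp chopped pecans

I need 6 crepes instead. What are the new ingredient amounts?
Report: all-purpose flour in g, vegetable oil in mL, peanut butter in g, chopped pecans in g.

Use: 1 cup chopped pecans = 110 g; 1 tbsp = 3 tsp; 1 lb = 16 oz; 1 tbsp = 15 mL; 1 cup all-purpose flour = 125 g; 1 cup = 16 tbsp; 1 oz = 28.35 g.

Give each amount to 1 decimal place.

all-purpose flour: 42.2 g; vegetable oil: 18.0 mL; peanut butter: 226.8 g; chopped pecans: 2.3 g

Scaling factor: 6/30 = 1/5 = 0.2.
all-purpose flour: (1 cup + 11 tbsp = 1.6875 cup) × 1/5 × 125 g/cup ≈ 42.2 g
vegetable oil: 6 tbsp × 1/5 × 15 mL/tbsp = 18.0 mL
peanut butter: 2.5 lb × 1/5 × 16 oz/lb × 28.35 g/oz = 226.8 g
chopped pecans: (1 tbsp + 2 tsp = 5/3 tbsp) × 1/5 ÷ 16 tbsp/cup × 110 g/cup ≈ 2.3 g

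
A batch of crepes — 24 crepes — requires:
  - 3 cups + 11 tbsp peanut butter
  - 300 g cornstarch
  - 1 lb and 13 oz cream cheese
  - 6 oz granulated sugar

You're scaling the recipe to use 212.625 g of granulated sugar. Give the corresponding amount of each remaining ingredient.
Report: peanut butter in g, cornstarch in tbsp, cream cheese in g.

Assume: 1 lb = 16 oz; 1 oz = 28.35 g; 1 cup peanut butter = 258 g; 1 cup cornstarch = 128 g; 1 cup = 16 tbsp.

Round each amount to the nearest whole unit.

peanut butter: 1189 g; cornstarch: 47 tbsp; cream cheese: 1028 g

The original recipe has 170.1 g of granulated sugar, so the scaling factor is 212.625 ÷ 170.1 = 5/4 = 1.25.
peanut butter: (3 cup + 11 tbsp = 3.6875 cup) × 5/4 × 258 g/cup ≈ 1189 g
cornstarch: 300 g × 5/4 ÷ 128 g/cup × 16 tbsp/cup ≈ 47 tbsp
cream cheese: (1 lb + 13 oz = 1.8125 lb) × 5/4 × 16 oz/lb × 28.35 g/oz ≈ 1028 g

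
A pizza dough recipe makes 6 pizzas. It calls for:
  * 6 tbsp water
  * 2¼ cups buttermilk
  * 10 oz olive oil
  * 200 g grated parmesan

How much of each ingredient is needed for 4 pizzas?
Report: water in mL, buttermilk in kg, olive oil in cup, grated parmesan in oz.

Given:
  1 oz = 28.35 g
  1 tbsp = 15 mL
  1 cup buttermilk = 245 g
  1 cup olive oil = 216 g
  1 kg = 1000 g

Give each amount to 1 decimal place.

Scaling factor: 4/6 = 2/3.
water: 6 tbsp × 2/3 × 15 mL/tbsp = 60.0 mL
buttermilk: 2.25 cup × 2/3 × 245 g/cup ÷ 1000 g/kg ≈ 0.4 kg
olive oil: 10 oz × 2/3 × 28.35 g/oz ÷ 216 g/cup ≈ 0.9 cup
grated parmesan: 200 g × 2/3 ÷ 28.35 g/oz ≈ 4.7 oz

water: 60.0 mL; buttermilk: 0.4 kg; olive oil: 0.9 cup; grated parmesan: 4.7 oz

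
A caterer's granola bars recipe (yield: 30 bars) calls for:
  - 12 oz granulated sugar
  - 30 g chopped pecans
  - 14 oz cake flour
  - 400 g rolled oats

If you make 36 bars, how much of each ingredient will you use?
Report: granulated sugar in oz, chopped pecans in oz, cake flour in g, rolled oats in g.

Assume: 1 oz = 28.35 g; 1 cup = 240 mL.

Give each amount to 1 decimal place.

Scaling factor: 36/30 = 6/5 = 1.2.
granulated sugar: 12 oz × 6/5 = 14.4 oz
chopped pecans: 30 g × 6/5 ÷ 28.35 g/oz ≈ 1.3 oz
cake flour: 14 oz × 6/5 × 28.35 g/oz ≈ 476.3 g
rolled oats: 400 g × 6/5 = 480.0 g

granulated sugar: 14.4 oz; chopped pecans: 1.3 oz; cake flour: 476.3 g; rolled oats: 480.0 g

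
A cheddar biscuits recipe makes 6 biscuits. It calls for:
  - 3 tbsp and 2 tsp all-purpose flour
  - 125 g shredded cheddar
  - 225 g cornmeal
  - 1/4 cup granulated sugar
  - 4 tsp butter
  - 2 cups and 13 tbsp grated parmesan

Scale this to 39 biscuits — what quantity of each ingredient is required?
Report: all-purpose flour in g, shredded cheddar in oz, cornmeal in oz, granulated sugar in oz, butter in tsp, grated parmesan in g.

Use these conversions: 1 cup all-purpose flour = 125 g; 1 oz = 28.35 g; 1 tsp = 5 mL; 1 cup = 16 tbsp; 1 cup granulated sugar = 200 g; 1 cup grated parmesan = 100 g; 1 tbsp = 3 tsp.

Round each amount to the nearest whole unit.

all-purpose flour: 186 g; shredded cheddar: 29 oz; cornmeal: 52 oz; granulated sugar: 11 oz; butter: 26 tsp; grated parmesan: 1828 g

Scaling factor: 39/6 = 13/2 = 6.5.
all-purpose flour: (3 tbsp + 2 tsp = 11/3 tbsp) × 13/2 ÷ 16 tbsp/cup × 125 g/cup ≈ 186 g
shredded cheddar: 125 g × 13/2 ÷ 28.35 g/oz ≈ 29 oz
cornmeal: 225 g × 13/2 ÷ 28.35 g/oz ≈ 52 oz
granulated sugar: 0.25 cup × 13/2 × 200 g/cup ÷ 28.35 g/oz ≈ 11 oz
butter: 4 tsp × 13/2 = 26 tsp
grated parmesan: (2 cup + 13 tbsp = 2.8125 cup) × 13/2 × 100 g/cup ≈ 1828 g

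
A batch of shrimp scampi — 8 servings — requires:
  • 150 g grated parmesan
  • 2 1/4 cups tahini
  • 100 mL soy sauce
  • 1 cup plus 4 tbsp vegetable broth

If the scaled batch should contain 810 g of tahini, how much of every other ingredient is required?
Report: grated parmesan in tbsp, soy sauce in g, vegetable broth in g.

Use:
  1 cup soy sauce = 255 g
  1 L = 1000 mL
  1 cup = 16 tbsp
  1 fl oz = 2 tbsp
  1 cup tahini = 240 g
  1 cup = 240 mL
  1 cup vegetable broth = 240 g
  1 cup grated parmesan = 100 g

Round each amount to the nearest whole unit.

grated parmesan: 36 tbsp; soy sauce: 159 g; vegetable broth: 450 g

The original recipe has 540 g of tahini, so the scaling factor is 810 ÷ 540 = 3/2 = 1.5.
grated parmesan: 150 g × 3/2 ÷ 100 g/cup × 16 tbsp/cup = 36 tbsp
soy sauce: 100 mL × 3/2 ÷ 240 mL/cup × 255 g/cup ≈ 159 g
vegetable broth: (1 cup + 4 tbsp = 1.25 cup) × 3/2 × 240 g/cup = 450 g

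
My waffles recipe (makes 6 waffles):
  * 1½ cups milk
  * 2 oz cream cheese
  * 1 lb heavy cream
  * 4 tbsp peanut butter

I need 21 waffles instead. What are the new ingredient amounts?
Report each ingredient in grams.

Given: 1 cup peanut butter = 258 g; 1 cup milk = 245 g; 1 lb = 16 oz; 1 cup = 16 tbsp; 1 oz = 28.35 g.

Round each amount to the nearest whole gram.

milk: 1286 g; cream cheese: 198 g; heavy cream: 1588 g; peanut butter: 226 g

Scaling factor: 21/6 = 7/2 = 3.5.
milk: 1.5 cup × 7/2 × 245 g/cup ≈ 1286 g
cream cheese: 2 oz × 7/2 × 28.35 g/oz ≈ 198 g
heavy cream: 1 lb × 7/2 × 16 oz/lb × 28.35 g/oz ≈ 1588 g
peanut butter: 4 tbsp × 7/2 ÷ 16 tbsp/cup × 258 g/cup ≈ 226 g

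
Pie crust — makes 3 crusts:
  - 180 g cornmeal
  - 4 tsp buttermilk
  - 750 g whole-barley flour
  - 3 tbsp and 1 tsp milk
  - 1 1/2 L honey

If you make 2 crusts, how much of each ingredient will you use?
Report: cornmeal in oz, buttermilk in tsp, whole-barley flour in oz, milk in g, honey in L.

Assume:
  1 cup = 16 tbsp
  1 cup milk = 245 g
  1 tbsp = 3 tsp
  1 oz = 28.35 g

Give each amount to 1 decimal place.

cornmeal: 4.2 oz; buttermilk: 2.7 tsp; whole-barley flour: 17.6 oz; milk: 34.0 g; honey: 1.0 L

Scaling factor: 2/3.
cornmeal: 180 g × 2/3 ÷ 28.35 g/oz ≈ 4.2 oz
buttermilk: 4 tsp × 2/3 ≈ 2.7 tsp
whole-barley flour: 750 g × 2/3 ÷ 28.35 g/oz ≈ 17.6 oz
milk: (3 tbsp + 1 tsp = 10/3 tbsp) × 2/3 ÷ 16 tbsp/cup × 245 g/cup ≈ 34.0 g
honey: 1.5 L × 2/3 = 1.0 L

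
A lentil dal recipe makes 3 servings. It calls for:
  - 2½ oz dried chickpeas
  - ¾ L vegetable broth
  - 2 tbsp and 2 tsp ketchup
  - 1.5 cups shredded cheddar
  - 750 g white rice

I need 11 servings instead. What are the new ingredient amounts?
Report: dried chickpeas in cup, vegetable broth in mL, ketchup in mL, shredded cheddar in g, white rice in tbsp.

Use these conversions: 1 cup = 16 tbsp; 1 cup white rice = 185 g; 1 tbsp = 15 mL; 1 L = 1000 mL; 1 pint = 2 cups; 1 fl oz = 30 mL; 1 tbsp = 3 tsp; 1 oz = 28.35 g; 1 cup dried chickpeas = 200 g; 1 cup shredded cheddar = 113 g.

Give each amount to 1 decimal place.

Scaling factor: 11/3.
dried chickpeas: 2.5 oz × 11/3 × 28.35 g/oz ÷ 200 g/cup ≈ 1.3 cup
vegetable broth: 0.75 L × 11/3 × 1000 mL/L = 2750.0 mL
ketchup: (2 tbsp + 2 tsp = 8/3 tbsp) × 11/3 × 15 mL/tbsp ≈ 146.7 mL
shredded cheddar: 1.5 cup × 11/3 × 113 g/cup = 621.5 g
white rice: 750 g × 11/3 ÷ 185 g/cup × 16 tbsp/cup ≈ 237.8 tbsp

dried chickpeas: 1.3 cup; vegetable broth: 2750.0 mL; ketchup: 146.7 mL; shredded cheddar: 621.5 g; white rice: 237.8 tbsp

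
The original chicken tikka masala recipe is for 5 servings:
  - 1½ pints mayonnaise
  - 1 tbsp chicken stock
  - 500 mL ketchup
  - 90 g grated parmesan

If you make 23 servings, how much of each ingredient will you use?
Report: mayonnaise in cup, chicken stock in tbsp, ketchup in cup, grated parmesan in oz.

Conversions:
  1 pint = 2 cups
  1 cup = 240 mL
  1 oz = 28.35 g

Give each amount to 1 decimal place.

Scaling factor: 23/5 = 4.6.
mayonnaise: 1.5 pint × 23/5 × 2 cup/pint = 13.8 cup
chicken stock: 1 tbsp × 23/5 = 4.6 tbsp
ketchup: 500 mL × 23/5 ÷ 240 mL/cup ≈ 9.6 cup
grated parmesan: 90 g × 23/5 ÷ 28.35 g/oz ≈ 14.6 oz

mayonnaise: 13.8 cup; chicken stock: 4.6 tbsp; ketchup: 9.6 cup; grated parmesan: 14.6 oz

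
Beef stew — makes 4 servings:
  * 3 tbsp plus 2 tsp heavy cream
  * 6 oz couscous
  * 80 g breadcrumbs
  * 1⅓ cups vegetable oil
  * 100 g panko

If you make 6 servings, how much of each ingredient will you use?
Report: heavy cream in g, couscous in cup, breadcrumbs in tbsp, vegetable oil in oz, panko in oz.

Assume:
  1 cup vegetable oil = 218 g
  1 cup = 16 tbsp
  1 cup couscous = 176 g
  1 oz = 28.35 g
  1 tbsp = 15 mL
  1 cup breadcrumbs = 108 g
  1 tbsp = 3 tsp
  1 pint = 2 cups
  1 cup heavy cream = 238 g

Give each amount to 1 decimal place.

Scaling factor: 6/4 = 3/2 = 1.5.
heavy cream: (3 tbsp + 2 tsp = 11/3 tbsp) × 3/2 ÷ 16 tbsp/cup × 238 g/cup ≈ 81.8 g
couscous: 6 oz × 3/2 × 28.35 g/oz ÷ 176 g/cup ≈ 1.4 cup
breadcrumbs: 80 g × 3/2 ÷ 108 g/cup × 16 tbsp/cup ≈ 17.8 tbsp
vegetable oil: 4/3 cup × 3/2 × 218 g/cup ÷ 28.35 g/oz ≈ 15.4 oz
panko: 100 g × 3/2 ÷ 28.35 g/oz ≈ 5.3 oz

heavy cream: 81.8 g; couscous: 1.4 cup; breadcrumbs: 17.8 tbsp; vegetable oil: 15.4 oz; panko: 5.3 oz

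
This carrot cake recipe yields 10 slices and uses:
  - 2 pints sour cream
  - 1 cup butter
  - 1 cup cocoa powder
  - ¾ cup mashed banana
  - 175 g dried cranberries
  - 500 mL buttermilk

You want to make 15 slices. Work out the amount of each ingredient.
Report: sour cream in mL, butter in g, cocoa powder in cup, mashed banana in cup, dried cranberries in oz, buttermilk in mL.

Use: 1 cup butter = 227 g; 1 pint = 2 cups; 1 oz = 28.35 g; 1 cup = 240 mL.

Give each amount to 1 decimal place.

Scaling factor: 15/10 = 3/2 = 1.5.
sour cream: 2 pint × 3/2 × 2 cup/pint × 240 mL/cup = 1440.0 mL
butter: 1 cup × 3/2 × 227 g/cup = 340.5 g
cocoa powder: 1 cup × 3/2 = 1.5 cup
mashed banana: 0.75 cup × 3/2 ≈ 1.1 cup
dried cranberries: 175 g × 3/2 ÷ 28.35 g/oz ≈ 9.3 oz
buttermilk: 500 mL × 3/2 = 750.0 mL

sour cream: 1440.0 mL; butter: 340.5 g; cocoa powder: 1.5 cup; mashed banana: 1.1 cup; dried cranberries: 9.3 oz; buttermilk: 750.0 mL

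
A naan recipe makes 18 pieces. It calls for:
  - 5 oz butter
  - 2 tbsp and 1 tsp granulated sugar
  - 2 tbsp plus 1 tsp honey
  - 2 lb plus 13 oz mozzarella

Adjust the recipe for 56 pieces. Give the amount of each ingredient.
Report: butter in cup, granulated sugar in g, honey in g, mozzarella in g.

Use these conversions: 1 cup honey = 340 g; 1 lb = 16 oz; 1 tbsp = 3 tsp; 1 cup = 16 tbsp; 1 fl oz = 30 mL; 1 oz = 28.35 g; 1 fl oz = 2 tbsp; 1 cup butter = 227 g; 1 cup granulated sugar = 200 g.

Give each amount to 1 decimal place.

butter: 1.9 cup; granulated sugar: 90.7 g; honey: 154.3 g; mozzarella: 3969.0 g

Scaling factor: 56/18 = 28/9.
butter: 5 oz × 28/9 × 28.35 g/oz ÷ 227 g/cup ≈ 1.9 cup
granulated sugar: (2 tbsp + 1 tsp = 7/3 tbsp) × 28/9 ÷ 16 tbsp/cup × 200 g/cup ≈ 90.7 g
honey: (2 tbsp + 1 tsp = 7/3 tbsp) × 28/9 ÷ 16 tbsp/cup × 340 g/cup ≈ 154.3 g
mozzarella: (2 lb + 13 oz = 2.8125 lb) × 28/9 × 16 oz/lb × 28.35 g/oz = 3969.0 g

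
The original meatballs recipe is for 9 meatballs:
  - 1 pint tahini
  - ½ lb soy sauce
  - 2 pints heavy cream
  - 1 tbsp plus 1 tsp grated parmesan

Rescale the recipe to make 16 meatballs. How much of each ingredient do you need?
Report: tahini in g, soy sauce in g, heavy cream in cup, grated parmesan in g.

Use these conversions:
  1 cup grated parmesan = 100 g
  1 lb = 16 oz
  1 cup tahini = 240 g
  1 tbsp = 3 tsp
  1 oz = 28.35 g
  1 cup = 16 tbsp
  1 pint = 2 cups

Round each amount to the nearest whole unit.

tahini: 853 g; soy sauce: 403 g; heavy cream: 7 cup; grated parmesan: 15 g

Scaling factor: 16/9.
tahini: 1 pint × 16/9 × 2 cup/pint × 240 g/cup ≈ 853 g
soy sauce: 0.5 lb × 16/9 × 16 oz/lb × 28.35 g/oz ≈ 403 g
heavy cream: 2 pint × 16/9 × 2 cup/pint ≈ 7 cup
grated parmesan: (1 tbsp + 1 tsp = 4/3 tbsp) × 16/9 ÷ 16 tbsp/cup × 100 g/cup ≈ 15 g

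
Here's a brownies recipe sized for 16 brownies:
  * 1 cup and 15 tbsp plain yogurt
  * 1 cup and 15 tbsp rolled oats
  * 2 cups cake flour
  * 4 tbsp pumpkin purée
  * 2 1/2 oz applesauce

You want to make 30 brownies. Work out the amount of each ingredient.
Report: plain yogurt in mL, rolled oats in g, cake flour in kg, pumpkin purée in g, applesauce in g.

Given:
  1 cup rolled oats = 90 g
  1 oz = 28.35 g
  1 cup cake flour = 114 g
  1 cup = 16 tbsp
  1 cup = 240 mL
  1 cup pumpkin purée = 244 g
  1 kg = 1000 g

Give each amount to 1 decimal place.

plain yogurt: 871.9 mL; rolled oats: 327.0 g; cake flour: 0.4 kg; pumpkin purée: 114.4 g; applesauce: 132.9 g

Scaling factor: 30/16 = 15/8 = 1.875.
plain yogurt: (1 cup + 15 tbsp = 1.9375 cup) × 15/8 × 240 mL/cup ≈ 871.9 mL
rolled oats: (1 cup + 15 tbsp = 1.9375 cup) × 15/8 × 90 g/cup ≈ 327.0 g
cake flour: 2 cup × 15/8 × 114 g/cup ÷ 1000 g/kg ≈ 0.4 kg
pumpkin purée: 4 tbsp × 15/8 ÷ 16 tbsp/cup × 244 g/cup ≈ 114.4 g
applesauce: 2.5 oz × 15/8 × 28.35 g/oz ≈ 132.9 g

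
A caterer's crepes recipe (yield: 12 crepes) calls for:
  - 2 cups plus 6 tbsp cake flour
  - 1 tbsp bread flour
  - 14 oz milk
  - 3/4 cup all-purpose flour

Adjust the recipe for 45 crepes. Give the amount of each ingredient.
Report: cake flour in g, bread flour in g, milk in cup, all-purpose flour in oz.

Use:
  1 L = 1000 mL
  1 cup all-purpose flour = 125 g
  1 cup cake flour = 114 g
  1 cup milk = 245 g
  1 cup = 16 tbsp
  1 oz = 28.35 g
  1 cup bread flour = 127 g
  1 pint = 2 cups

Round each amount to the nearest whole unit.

cake flour: 1015 g; bread flour: 30 g; milk: 6 cup; all-purpose flour: 12 oz

Scaling factor: 45/12 = 15/4 = 3.75.
cake flour: (2 cup + 6 tbsp = 2.375 cup) × 15/4 × 114 g/cup ≈ 1015 g
bread flour: 1 tbsp × 15/4 ÷ 16 tbsp/cup × 127 g/cup ≈ 30 g
milk: 14 oz × 15/4 × 28.35 g/oz ÷ 245 g/cup ≈ 6 cup
all-purpose flour: 0.75 cup × 15/4 × 125 g/cup ÷ 28.35 g/oz ≈ 12 oz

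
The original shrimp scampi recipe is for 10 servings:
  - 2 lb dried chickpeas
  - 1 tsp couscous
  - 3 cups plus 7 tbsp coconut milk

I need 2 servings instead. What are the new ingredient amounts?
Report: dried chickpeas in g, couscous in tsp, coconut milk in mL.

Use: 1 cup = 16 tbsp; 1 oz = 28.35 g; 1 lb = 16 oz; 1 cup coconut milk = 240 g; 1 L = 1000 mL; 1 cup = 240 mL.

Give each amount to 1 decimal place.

dried chickpeas: 181.4 g; couscous: 0.2 tsp; coconut milk: 165.0 mL

Scaling factor: 2/10 = 1/5 = 0.2.
dried chickpeas: 2 lb × 1/5 × 16 oz/lb × 28.35 g/oz ≈ 181.4 g
couscous: 1 tsp × 1/5 = 0.2 tsp
coconut milk: (3 cup + 7 tbsp = 3.4375 cup) × 1/5 × 240 mL/cup = 165.0 mL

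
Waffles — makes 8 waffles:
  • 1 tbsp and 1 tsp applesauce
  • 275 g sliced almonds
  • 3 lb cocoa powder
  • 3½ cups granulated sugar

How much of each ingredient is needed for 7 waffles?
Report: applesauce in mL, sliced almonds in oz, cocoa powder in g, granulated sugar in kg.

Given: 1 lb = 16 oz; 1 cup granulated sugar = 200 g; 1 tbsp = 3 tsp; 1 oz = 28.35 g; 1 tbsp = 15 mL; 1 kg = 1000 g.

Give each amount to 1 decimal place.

applesauce: 17.5 mL; sliced almonds: 8.5 oz; cocoa powder: 1190.7 g; granulated sugar: 0.6 kg

Scaling factor: 7/8 = 0.875.
applesauce: (1 tbsp + 1 tsp = 4/3 tbsp) × 7/8 × 15 mL/tbsp = 17.5 mL
sliced almonds: 275 g × 7/8 ÷ 28.35 g/oz ≈ 8.5 oz
cocoa powder: 3 lb × 7/8 × 16 oz/lb × 28.35 g/oz = 1190.7 g
granulated sugar: 3.5 cup × 7/8 × 200 g/cup ÷ 1000 g/kg ≈ 0.6 kg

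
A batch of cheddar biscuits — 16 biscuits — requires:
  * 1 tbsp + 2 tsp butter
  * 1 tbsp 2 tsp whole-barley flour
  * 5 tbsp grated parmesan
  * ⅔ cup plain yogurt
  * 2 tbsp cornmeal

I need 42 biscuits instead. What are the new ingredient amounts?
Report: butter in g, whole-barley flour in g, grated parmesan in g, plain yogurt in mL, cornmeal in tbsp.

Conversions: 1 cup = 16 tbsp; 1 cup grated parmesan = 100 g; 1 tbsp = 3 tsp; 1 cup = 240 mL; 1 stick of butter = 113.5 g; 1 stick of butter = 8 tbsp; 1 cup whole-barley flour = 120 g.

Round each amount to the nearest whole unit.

butter: 62 g; whole-barley flour: 33 g; grated parmesan: 82 g; plain yogurt: 420 mL; cornmeal: 5 tbsp

Scaling factor: 42/16 = 21/8 = 2.625.
butter: (1 tbsp + 2 tsp = 5/3 tbsp) × 21/8 ÷ 8 tbsp/stick × 113.5 g/stick ≈ 62 g
whole-barley flour: (1 tbsp + 2 tsp = 5/3 tbsp) × 21/8 ÷ 16 tbsp/cup × 120 g/cup ≈ 33 g
grated parmesan: 5 tbsp × 21/8 ÷ 16 tbsp/cup × 100 g/cup ≈ 82 g
plain yogurt: 2/3 cup × 21/8 × 240 mL/cup = 420 mL
cornmeal: 2 tbsp × 21/8 ≈ 5 tbsp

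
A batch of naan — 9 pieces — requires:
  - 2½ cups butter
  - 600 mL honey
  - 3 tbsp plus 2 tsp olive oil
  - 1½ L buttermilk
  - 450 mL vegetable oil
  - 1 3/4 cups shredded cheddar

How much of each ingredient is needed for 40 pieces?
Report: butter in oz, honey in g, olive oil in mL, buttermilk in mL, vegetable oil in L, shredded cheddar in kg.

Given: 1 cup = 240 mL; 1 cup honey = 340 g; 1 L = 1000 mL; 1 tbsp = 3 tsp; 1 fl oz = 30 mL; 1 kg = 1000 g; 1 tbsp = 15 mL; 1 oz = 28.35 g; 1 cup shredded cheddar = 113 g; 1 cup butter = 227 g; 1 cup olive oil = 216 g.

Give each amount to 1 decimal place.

butter: 89.0 oz; honey: 3777.8 g; olive oil: 244.4 mL; buttermilk: 6666.7 mL; vegetable oil: 2.0 L; shredded cheddar: 0.9 kg

Scaling factor: 40/9.
butter: 2.5 cup × 40/9 × 227 g/cup ÷ 28.35 g/oz ≈ 89.0 oz
honey: 600 mL × 40/9 ÷ 240 mL/cup × 340 g/cup ≈ 3777.8 g
olive oil: (3 tbsp + 2 tsp = 11/3 tbsp) × 40/9 × 15 mL/tbsp ≈ 244.4 mL
buttermilk: 1.5 L × 40/9 × 1000 mL/L ≈ 6666.7 mL
vegetable oil: 450 mL × 40/9 ÷ 1000 mL/L = 2.0 L
shredded cheddar: 1.75 cup × 40/9 × 113 g/cup ÷ 1000 g/kg ≈ 0.9 kg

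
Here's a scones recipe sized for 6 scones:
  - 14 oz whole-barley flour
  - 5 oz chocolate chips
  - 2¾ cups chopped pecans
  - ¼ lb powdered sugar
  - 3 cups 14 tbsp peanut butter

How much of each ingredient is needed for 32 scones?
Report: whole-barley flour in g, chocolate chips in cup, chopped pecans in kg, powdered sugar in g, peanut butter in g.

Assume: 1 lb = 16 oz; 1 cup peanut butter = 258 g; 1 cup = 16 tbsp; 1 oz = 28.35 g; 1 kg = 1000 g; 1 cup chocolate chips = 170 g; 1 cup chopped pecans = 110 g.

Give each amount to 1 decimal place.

whole-barley flour: 2116.8 g; chocolate chips: 4.4 cup; chopped pecans: 1.6 kg; powdered sugar: 604.8 g; peanut butter: 5332.0 g

Scaling factor: 32/6 = 16/3.
whole-barley flour: 14 oz × 16/3 × 28.35 g/oz = 2116.8 g
chocolate chips: 5 oz × 16/3 × 28.35 g/oz ÷ 170 g/cup ≈ 4.4 cup
chopped pecans: 2.75 cup × 16/3 × 110 g/cup ÷ 1000 g/kg ≈ 1.6 kg
powdered sugar: 0.25 lb × 16/3 × 16 oz/lb × 28.35 g/oz = 604.8 g
peanut butter: (3 cup + 14 tbsp = 3.875 cup) × 16/3 × 258 g/cup = 5332.0 g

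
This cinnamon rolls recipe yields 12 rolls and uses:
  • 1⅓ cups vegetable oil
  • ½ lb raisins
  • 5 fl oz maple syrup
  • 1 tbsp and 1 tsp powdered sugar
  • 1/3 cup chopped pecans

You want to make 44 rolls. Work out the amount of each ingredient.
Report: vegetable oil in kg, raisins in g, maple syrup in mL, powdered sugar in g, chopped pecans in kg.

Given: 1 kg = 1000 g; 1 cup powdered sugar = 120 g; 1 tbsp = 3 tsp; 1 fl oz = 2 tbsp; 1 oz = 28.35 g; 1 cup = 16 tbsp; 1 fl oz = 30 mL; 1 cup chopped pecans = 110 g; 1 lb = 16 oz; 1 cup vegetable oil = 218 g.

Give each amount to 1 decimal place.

Scaling factor: 44/12 = 11/3.
vegetable oil: 4/3 cup × 11/3 × 218 g/cup ÷ 1000 g/kg ≈ 1.1 kg
raisins: 0.5 lb × 11/3 × 16 oz/lb × 28.35 g/oz = 831.6 g
maple syrup: 5 fl oz × 11/3 × 30 mL/fl oz = 550.0 mL
powdered sugar: (1 tbsp + 1 tsp = 4/3 tbsp) × 11/3 ÷ 16 tbsp/cup × 120 g/cup ≈ 36.7 g
chopped pecans: 1/3 cup × 11/3 × 110 g/cup ÷ 1000 g/kg ≈ 0.1 kg

vegetable oil: 1.1 kg; raisins: 831.6 g; maple syrup: 550.0 mL; powdered sugar: 36.7 g; chopped pecans: 0.1 kg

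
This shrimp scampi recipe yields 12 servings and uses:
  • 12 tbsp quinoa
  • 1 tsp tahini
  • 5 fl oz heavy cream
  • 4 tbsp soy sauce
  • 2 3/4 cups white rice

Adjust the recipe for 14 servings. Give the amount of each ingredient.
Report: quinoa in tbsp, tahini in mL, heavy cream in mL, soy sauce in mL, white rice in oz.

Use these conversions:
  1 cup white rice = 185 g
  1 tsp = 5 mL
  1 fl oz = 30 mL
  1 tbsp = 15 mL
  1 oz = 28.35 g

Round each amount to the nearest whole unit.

Scaling factor: 14/12 = 7/6.
quinoa: 12 tbsp × 7/6 = 14 tbsp
tahini: 1 tsp × 7/6 × 5 mL/tsp ≈ 6 mL
heavy cream: 5 fl oz × 7/6 × 30 mL/fl oz = 175 mL
soy sauce: 4 tbsp × 7/6 × 15 mL/tbsp = 70 mL
white rice: 2.75 cup × 7/6 × 185 g/cup ÷ 28.35 g/oz ≈ 21 oz

quinoa: 14 tbsp; tahini: 6 mL; heavy cream: 175 mL; soy sauce: 70 mL; white rice: 21 oz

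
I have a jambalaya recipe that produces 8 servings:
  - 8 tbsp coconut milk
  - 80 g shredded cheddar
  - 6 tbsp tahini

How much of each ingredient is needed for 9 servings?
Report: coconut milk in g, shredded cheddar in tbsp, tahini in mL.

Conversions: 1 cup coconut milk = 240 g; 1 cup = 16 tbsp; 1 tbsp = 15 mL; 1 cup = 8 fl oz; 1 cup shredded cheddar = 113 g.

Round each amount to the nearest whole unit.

coconut milk: 135 g; shredded cheddar: 13 tbsp; tahini: 101 mL

Scaling factor: 9/8 = 1.125.
coconut milk: 8 tbsp × 9/8 ÷ 16 tbsp/cup × 240 g/cup = 135 g
shredded cheddar: 80 g × 9/8 ÷ 113 g/cup × 16 tbsp/cup ≈ 13 tbsp
tahini: 6 tbsp × 9/8 × 15 mL/tbsp ≈ 101 mL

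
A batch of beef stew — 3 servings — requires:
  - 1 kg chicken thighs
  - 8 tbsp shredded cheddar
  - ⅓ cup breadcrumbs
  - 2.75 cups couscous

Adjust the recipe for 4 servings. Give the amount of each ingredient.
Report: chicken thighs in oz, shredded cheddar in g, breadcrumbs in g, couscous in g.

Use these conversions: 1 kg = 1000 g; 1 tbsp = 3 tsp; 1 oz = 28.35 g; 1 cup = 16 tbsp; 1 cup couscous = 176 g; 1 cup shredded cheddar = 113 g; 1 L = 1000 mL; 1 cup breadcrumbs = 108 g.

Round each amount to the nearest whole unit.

Scaling factor: 4/3.
chicken thighs: 1 kg × 4/3 × 1000 g/kg ÷ 28.35 g/oz ≈ 47 oz
shredded cheddar: 8 tbsp × 4/3 ÷ 16 tbsp/cup × 113 g/cup ≈ 75 g
breadcrumbs: 1/3 cup × 4/3 × 108 g/cup = 48 g
couscous: 2.75 cup × 4/3 × 176 g/cup ≈ 645 g

chicken thighs: 47 oz; shredded cheddar: 75 g; breadcrumbs: 48 g; couscous: 645 g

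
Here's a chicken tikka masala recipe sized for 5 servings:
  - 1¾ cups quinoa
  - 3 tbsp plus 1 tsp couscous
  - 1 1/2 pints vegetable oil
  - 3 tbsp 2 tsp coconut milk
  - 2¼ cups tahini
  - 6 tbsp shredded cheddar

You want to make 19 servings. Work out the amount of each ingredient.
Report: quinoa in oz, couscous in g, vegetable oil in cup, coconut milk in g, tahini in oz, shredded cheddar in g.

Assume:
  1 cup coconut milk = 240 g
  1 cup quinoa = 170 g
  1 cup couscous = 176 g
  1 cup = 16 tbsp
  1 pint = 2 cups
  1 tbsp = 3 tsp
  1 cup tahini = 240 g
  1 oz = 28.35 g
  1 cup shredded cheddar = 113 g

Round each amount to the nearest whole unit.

quinoa: 40 oz; couscous: 139 g; vegetable oil: 11 cup; coconut milk: 209 g; tahini: 72 oz; shredded cheddar: 161 g

Scaling factor: 19/5 = 3.8.
quinoa: 1.75 cup × 19/5 × 170 g/cup ÷ 28.35 g/oz ≈ 40 oz
couscous: (3 tbsp + 1 tsp = 10/3 tbsp) × 19/5 ÷ 16 tbsp/cup × 176 g/cup ≈ 139 g
vegetable oil: 1.5 pint × 19/5 × 2 cup/pint ≈ 11 cup
coconut milk: (3 tbsp + 2 tsp = 11/3 tbsp) × 19/5 ÷ 16 tbsp/cup × 240 g/cup = 209 g
tahini: 2.25 cup × 19/5 × 240 g/cup ÷ 28.35 g/oz ≈ 72 oz
shredded cheddar: 6 tbsp × 19/5 ÷ 16 tbsp/cup × 113 g/cup ≈ 161 g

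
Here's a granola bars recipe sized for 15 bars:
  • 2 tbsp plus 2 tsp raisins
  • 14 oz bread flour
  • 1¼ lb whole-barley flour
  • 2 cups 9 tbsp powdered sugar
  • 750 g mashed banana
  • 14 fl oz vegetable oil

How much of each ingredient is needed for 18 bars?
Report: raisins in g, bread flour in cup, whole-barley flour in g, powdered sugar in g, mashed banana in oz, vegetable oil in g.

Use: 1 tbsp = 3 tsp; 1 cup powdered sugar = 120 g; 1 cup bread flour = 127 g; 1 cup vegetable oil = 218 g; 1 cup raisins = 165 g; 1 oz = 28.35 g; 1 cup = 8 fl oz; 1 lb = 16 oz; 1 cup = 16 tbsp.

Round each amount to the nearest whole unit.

Scaling factor: 18/15 = 6/5 = 1.2.
raisins: (2 tbsp + 2 tsp = 8/3 tbsp) × 6/5 ÷ 16 tbsp/cup × 165 g/cup = 33 g
bread flour: 14 oz × 6/5 × 28.35 g/oz ÷ 127 g/cup ≈ 4 cup
whole-barley flour: 1.25 lb × 6/5 × 16 oz/lb × 28.35 g/oz ≈ 680 g
powdered sugar: (2 cup + 9 tbsp = 2.5625 cup) × 6/5 × 120 g/cup = 369 g
mashed banana: 750 g × 6/5 ÷ 28.35 g/oz ≈ 32 oz
vegetable oil: 14 fl oz × 6/5 ÷ 8 fl oz/cup × 218 g/cup ≈ 458 g

raisins: 33 g; bread flour: 4 cup; whole-barley flour: 680 g; powdered sugar: 369 g; mashed banana: 32 oz; vegetable oil: 458 g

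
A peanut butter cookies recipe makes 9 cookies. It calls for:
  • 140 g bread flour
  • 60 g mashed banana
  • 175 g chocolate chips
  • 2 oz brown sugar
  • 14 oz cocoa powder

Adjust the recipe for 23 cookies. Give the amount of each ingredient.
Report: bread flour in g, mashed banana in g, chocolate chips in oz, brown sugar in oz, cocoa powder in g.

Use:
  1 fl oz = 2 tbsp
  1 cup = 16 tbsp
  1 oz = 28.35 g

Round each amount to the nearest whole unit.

Scaling factor: 23/9.
bread flour: 140 g × 23/9 ≈ 358 g
mashed banana: 60 g × 23/9 ≈ 153 g
chocolate chips: 175 g × 23/9 ÷ 28.35 g/oz ≈ 16 oz
brown sugar: 2 oz × 23/9 ≈ 5 oz
cocoa powder: 14 oz × 23/9 × 28.35 g/oz ≈ 1014 g

bread flour: 358 g; mashed banana: 153 g; chocolate chips: 16 oz; brown sugar: 5 oz; cocoa powder: 1014 g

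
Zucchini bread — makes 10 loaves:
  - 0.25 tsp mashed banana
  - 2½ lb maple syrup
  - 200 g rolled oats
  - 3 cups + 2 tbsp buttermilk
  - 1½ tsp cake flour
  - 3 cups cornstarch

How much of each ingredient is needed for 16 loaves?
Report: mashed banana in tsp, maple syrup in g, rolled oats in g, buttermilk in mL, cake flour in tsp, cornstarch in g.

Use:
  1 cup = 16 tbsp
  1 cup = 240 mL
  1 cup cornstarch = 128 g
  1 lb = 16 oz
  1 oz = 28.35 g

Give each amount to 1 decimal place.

mashed banana: 0.4 tsp; maple syrup: 1814.4 g; rolled oats: 320.0 g; buttermilk: 1200.0 mL; cake flour: 2.4 tsp; cornstarch: 614.4 g

Scaling factor: 16/10 = 8/5 = 1.6.
mashed banana: 0.25 tsp × 8/5 = 0.4 tsp
maple syrup: 2.5 lb × 8/5 × 16 oz/lb × 28.35 g/oz = 1814.4 g
rolled oats: 200 g × 8/5 = 320.0 g
buttermilk: (3 cup + 2 tbsp = 3.125 cup) × 8/5 × 240 mL/cup = 1200.0 mL
cake flour: 1.5 tsp × 8/5 = 2.4 tsp
cornstarch: 3 cup × 8/5 × 128 g/cup = 614.4 g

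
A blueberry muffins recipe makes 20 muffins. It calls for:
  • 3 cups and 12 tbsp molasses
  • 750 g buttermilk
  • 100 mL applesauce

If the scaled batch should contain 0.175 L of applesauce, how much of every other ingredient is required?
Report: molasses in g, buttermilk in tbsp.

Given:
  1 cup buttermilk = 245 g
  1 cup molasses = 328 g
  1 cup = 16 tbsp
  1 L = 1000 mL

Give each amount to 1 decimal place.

molasses: 2152.5 g; buttermilk: 85.7 tbsp

The original recipe has 0.1 L of applesauce, so the scaling factor is 0.175 ÷ 0.1 = 7/4 = 1.75.
molasses: (3 cup + 12 tbsp = 3.75 cup) × 7/4 × 328 g/cup = 2152.5 g
buttermilk: 750 g × 7/4 ÷ 245 g/cup × 16 tbsp/cup ≈ 85.7 tbsp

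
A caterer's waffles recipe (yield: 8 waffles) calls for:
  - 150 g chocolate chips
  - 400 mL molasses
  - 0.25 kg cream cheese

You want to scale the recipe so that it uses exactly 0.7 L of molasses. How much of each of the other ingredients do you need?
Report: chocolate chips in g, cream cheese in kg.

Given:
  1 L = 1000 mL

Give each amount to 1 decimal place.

chocolate chips: 262.5 g; cream cheese: 0.4 kg

The original recipe has 0.4 L of molasses, so the scaling factor is 0.7 ÷ 0.4 = 7/4 = 1.75.
chocolate chips: 150 g × 7/4 = 262.5 g
cream cheese: 0.25 kg × 7/4 ≈ 0.4 kg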